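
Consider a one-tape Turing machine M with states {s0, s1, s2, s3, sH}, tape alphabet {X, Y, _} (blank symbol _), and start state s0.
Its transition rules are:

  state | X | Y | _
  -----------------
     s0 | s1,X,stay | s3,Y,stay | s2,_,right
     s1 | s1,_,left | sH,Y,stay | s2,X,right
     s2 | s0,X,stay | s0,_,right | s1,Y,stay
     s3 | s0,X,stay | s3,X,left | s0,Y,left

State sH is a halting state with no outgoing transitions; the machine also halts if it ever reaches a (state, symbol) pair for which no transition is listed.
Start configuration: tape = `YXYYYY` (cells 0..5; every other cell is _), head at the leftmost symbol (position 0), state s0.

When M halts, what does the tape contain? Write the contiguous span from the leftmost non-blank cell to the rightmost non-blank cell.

s0 | __[Y]XYYYY   read Y → write Y, move stay, go to s3
s3 | __[Y]XYYYY   read Y → write X, move left, go to s3
s3 | _[_]XXYYYY   read _ → write Y, move left, go to s0
s0 | [_]YXXYYYY   read _ → write _, move right, go to s2
s2 | _[Y]XXYYYY   read Y → write _, move right, go to s0
s0 | __[X]XYYYY   read X → write X, move stay, go to s1
s1 | __[X]XYYYY   read X → write _, move left, go to s1
s1 | _[_]_XYYYY   read _ → write X, move right, go to s2
s2 | _X[_]XYYYY   read _ → write Y, move stay, go to s1
s1 | _X[Y]XYYYY   read Y → write Y, move stay, go to sH
sH | _X[Y]XYYYY
The non-blank tape span at halt is XYXYYYY.

XYXYYYY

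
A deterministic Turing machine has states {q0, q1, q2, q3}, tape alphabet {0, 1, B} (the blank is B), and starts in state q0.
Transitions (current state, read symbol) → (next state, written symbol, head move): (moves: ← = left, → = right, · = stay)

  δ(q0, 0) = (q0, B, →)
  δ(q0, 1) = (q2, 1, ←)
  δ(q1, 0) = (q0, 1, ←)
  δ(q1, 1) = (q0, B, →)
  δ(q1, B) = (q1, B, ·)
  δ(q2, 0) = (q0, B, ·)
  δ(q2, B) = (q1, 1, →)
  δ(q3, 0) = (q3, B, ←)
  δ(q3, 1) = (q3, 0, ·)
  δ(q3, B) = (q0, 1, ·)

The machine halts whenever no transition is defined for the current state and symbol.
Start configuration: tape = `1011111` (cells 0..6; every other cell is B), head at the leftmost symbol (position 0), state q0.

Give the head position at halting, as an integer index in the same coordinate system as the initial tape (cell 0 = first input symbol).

q0 | B[1]011111B   read 1 → write 1, move ←, go to q2
q2 | [B]1011111B   read B → write 1, move →, go to q1
q1 | 1[1]011111B   read 1 → write B, move →, go to q0
q0 | 1B[0]11111B   read 0 → write B, move →, go to q0
q0 | 1BB[1]1111B   read 1 → write 1, move ←, go to q2
q2 | 1B[B]11111B   read B → write 1, move →, go to q1
q1 | 1B1[1]1111B   read 1 → write B, move →, go to q0
q0 | 1B1B[1]111B   read 1 → write 1, move ←, go to q2
q2 | 1B1[B]1111B   read B → write 1, move →, go to q1
q1 | 1B11[1]111B   read 1 → write B, move →, go to q0
q0 | 1B11B[1]11B   read 1 → write 1, move ←, go to q2
q2 | 1B11[B]111B   read B → write 1, move →, go to q1
q1 | 1B111[1]11B   read 1 → write B, move →, go to q0
q0 | 1B111B[1]1B   read 1 → write 1, move ←, go to q2
q2 | 1B111[B]11B   read B → write 1, move →, go to q1
q1 | 1B1111[1]1B   read 1 → write B, move →, go to q0
q0 | 1B1111B[1]B   read 1 → write 1, move ←, go to q2
q2 | 1B1111[B]1B   read B → write 1, move →, go to q1
q1 | 1B11111[1]B   read 1 → write B, move →, go to q0
q0 | 1B11111B[B]
At halt the head is at cell 7.

7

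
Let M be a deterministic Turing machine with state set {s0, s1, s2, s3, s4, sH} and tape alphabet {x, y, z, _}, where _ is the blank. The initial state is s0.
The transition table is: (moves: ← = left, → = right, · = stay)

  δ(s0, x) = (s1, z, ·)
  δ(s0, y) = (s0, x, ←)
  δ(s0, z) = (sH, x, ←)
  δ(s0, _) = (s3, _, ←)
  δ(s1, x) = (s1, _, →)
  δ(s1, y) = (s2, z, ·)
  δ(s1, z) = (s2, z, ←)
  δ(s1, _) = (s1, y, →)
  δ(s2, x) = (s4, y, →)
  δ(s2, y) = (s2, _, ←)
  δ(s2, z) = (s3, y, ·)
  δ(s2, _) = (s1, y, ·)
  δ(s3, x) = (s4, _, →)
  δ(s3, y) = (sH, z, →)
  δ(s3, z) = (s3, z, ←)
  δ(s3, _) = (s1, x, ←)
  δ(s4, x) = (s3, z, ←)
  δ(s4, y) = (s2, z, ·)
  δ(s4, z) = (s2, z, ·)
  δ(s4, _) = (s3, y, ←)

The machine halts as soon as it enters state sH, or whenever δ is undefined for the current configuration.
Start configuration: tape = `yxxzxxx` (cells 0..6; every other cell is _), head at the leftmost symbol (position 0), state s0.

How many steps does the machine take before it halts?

14

s0 | ___[y]xxzxxx   read y → write x, move ←, go to s0
s0 | __[_]xxxzxxx   read _ → write _, move ←, go to s3
s3 | _[_]_xxxzxxx   read _ → write x, move ←, go to s1
s1 | [_]x_xxxzxxx   read _ → write y, move →, go to s1
s1 | y[x]_xxxzxxx   read x → write _, move →, go to s1
s1 | y_[_]xxxzxxx   read _ → write y, move →, go to s1
s1 | y_y[x]xxzxxx   read x → write _, move →, go to s1
s1 | y_y_[x]xzxxx   read x → write _, move →, go to s1
s1 | y_y__[x]zxxx   read x → write _, move →, go to s1
s1 | y_y___[z]xxx   read z → write z, move ←, go to s2
s2 | y_y__[_]zxxx   read _ → write y, move ·, go to s1
s1 | y_y__[y]zxxx   read y → write z, move ·, go to s2
s2 | y_y__[z]zxxx   read z → write y, move ·, go to s3
s3 | y_y__[y]zxxx   read y → write z, move →, go to sH
sH | y_y__z[z]xxx
M halts after 14 transitions.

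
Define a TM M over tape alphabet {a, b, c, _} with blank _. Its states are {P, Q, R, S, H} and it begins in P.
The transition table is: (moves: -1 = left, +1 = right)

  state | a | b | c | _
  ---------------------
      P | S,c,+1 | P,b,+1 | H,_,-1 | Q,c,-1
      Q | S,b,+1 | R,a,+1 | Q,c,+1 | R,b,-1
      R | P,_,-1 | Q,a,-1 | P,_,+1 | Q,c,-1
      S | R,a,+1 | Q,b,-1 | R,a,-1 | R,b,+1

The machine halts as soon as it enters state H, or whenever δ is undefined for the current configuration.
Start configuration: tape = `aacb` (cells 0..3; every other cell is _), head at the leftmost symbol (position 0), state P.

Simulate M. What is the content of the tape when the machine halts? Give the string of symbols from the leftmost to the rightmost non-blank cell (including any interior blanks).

P | [a]acb__   read a → write c, move +1, go to S
S | c[a]cb__   read a → write a, move +1, go to R
R | ca[c]b__   read c → write _, move +1, go to P
P | ca_[b]__   read b → write b, move +1, go to P
P | ca_b[_]_   read _ → write c, move -1, go to Q
Q | ca_[b]c_   read b → write a, move +1, go to R
R | ca_a[c]_   read c → write _, move +1, go to P
P | ca_a_[_]   read _ → write c, move -1, go to Q
Q | ca_a[_]c   read _ → write b, move -1, go to R
R | ca_[a]bc   read a → write _, move -1, go to P
P | ca[_]_bc   read _ → write c, move -1, go to Q
Q | c[a]c_bc   read a → write b, move +1, go to S
S | cb[c]_bc   read c → write a, move -1, go to R
R | c[b]a_bc   read b → write a, move -1, go to Q
Q | [c]aa_bc   read c → write c, move +1, go to Q
Q | c[a]a_bc   read a → write b, move +1, go to S
S | cb[a]_bc   read a → write a, move +1, go to R
R | cba[_]bc   read _ → write c, move -1, go to Q
Q | cb[a]cbc   read a → write b, move +1, go to S
S | cbb[c]bc   read c → write a, move -1, go to R
R | cb[b]abc   read b → write a, move -1, go to Q
Q | c[b]aabc   read b → write a, move +1, go to R
R | ca[a]abc   read a → write _, move -1, go to P
P | c[a]_abc   read a → write c, move +1, go to S
S | cc[_]abc   read _ → write b, move +1, go to R
R | ccb[a]bc   read a → write _, move -1, go to P
P | cc[b]_bc   read b → write b, move +1, go to P
P | ccb[_]bc   read _ → write c, move -1, go to Q
Q | cc[b]cbc   read b → write a, move +1, go to R
R | cca[c]bc   read c → write _, move +1, go to P
P | cca_[b]c   read b → write b, move +1, go to P
P | cca_b[c]   read c → write _, move -1, go to H
H | cca_[b]_
The non-blank tape span at halt is cca_b.

cca_b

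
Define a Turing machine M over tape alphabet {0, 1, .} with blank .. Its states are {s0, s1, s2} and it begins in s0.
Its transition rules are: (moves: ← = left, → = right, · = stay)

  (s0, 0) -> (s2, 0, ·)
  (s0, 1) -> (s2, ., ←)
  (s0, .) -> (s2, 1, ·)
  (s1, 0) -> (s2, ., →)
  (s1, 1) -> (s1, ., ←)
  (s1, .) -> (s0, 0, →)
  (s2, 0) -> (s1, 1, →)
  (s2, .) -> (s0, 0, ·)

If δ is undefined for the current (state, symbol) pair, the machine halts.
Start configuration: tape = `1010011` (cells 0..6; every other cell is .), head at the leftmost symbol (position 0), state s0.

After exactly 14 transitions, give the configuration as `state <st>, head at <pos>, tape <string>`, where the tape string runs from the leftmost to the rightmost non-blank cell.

state s0, head at 3, tape 1.100011

s0 | .[1]010011   read 1 → write ., move ←, go to s2
s2 | [.].010011   read . → write 0, move ·, go to s0
s0 | [0].010011   read 0 → write 0, move ·, go to s2
s2 | [0].010011   read 0 → write 1, move →, go to s1
s1 | 1[.]010011   read . → write 0, move →, go to s0
s0 | 10[0]10011   read 0 → write 0, move ·, go to s2
s2 | 10[0]10011   read 0 → write 1, move →, go to s1
s1 | 101[1]0011   read 1 → write ., move ←, go to s1
s1 | 10[1].0011   read 1 → write ., move ←, go to s1
s1 | 1[0]..0011   read 0 → write ., move →, go to s2
s2 | 1.[.].0011   read . → write 0, move ·, go to s0
s0 | 1.[0].0011   read 0 → write 0, move ·, go to s2
s2 | 1.[0].0011   read 0 → write 1, move →, go to s1
s1 | 1.1[.]0011   read . → write 0, move →, go to s0
s0 | 1.10[0]011
After 14 steps: state s0, head at 3, tape 1.100011.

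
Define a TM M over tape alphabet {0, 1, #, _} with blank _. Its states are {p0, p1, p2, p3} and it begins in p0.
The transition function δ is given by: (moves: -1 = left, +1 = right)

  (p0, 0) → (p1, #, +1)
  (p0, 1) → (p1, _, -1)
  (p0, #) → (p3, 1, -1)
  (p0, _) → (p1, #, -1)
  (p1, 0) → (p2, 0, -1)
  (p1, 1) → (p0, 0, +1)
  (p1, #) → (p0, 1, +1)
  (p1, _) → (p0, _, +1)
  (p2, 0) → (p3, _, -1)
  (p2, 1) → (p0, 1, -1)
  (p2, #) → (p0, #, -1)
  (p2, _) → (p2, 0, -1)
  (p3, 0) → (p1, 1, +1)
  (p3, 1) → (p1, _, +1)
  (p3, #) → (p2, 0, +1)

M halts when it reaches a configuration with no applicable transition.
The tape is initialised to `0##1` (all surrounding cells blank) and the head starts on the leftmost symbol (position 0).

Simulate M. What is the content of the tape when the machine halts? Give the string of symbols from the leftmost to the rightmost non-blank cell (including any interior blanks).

1#00

p0 | __[0]##1   read 0 → write #, move +1, go to p1
p1 | __#[#]#1   read # → write 1, move +1, go to p0
p0 | __#1[#]1   read # → write 1, move -1, go to p3
p3 | __#[1]11   read 1 → write _, move +1, go to p1
p1 | __#_[1]1   read 1 → write 0, move +1, go to p0
p0 | __#_0[1]   read 1 → write _, move -1, go to p1
p1 | __#_[0]_   read 0 → write 0, move -1, go to p2
p2 | __#[_]0_   read _ → write 0, move -1, go to p2
p2 | __[#]00_   read # → write #, move -1, go to p0
p0 | _[_]#00_   read _ → write #, move -1, go to p1
p1 | [_]##00_   read _ → write _, move +1, go to p0
p0 | _[#]#00_   read # → write 1, move -1, go to p3
p3 | [_]1#00_
The non-blank tape span at halt is 1#00.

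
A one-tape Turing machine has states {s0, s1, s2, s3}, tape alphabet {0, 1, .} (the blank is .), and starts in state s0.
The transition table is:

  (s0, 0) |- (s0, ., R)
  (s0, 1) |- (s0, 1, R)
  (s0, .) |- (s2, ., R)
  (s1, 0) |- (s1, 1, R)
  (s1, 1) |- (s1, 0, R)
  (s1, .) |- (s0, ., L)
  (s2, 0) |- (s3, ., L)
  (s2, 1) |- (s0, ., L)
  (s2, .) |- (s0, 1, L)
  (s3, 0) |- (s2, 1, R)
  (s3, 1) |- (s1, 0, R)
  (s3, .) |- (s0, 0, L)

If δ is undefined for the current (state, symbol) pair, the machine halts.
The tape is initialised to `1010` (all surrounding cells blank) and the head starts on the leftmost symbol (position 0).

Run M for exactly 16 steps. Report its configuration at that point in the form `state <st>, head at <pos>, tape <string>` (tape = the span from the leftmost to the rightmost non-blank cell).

s0 | [1]010..   read 1 → write 1, move R, go to s0
s0 | 1[0]10..   read 0 → write ., move R, go to s0
s0 | 1.[1]0..   read 1 → write 1, move R, go to s0
s0 | 1.1[0]..   read 0 → write ., move R, go to s0
s0 | 1.1.[.].   read . → write ., move R, go to s2
s2 | 1.1..[.]   read . → write 1, move L, go to s0
s0 | 1.1.[.]1   read . → write ., move R, go to s2
s2 | 1.1..[1]   read 1 → write ., move L, go to s0
s0 | 1.1.[.].   read . → write ., move R, go to s2
s2 | 1.1..[.]   read . → write 1, move L, go to s0
s0 | 1.1.[.]1   read . → write ., move R, go to s2
s2 | 1.1..[1]   read 1 → write ., move L, go to s0
s0 | 1.1.[.].   read . → write ., move R, go to s2
s2 | 1.1..[.]   read . → write 1, move L, go to s0
s0 | 1.1.[.]1   read . → write ., move R, go to s2
s2 | 1.1..[1]   read 1 → write ., move L, go to s0
s0 | 1.1.[.].
After 16 steps: state s0, head at 4, tape 1.1.

state s0, head at 4, tape 1.1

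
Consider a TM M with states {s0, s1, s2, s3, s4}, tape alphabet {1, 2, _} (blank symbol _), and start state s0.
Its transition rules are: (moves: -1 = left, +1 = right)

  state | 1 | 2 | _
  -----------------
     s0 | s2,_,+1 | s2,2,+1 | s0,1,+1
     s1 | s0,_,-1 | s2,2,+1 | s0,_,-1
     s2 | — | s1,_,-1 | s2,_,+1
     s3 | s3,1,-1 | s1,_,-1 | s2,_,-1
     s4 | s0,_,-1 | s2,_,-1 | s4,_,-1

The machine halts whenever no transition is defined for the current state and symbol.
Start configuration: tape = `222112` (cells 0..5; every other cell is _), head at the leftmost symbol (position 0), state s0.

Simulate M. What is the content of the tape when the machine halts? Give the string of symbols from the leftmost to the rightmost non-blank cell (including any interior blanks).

s0 | [2]22112   read 2 → write 2, move +1, go to s2
s2 | 2[2]2112   read 2 → write _, move -1, go to s1
s1 | [2]_2112   read 2 → write 2, move +1, go to s2
s2 | 2[_]2112   read _ → write _, move +1, go to s2
s2 | 2_[2]112   read 2 → write _, move -1, go to s1
s1 | 2[_]_112   read _ → write _, move -1, go to s0
s0 | [2]__112   read 2 → write 2, move +1, go to s2
s2 | 2[_]_112   read _ → write _, move +1, go to s2
s2 | 2_[_]112   read _ → write _, move +1, go to s2
s2 | 2__[1]12
The non-blank tape span at halt is 2__112.

2__112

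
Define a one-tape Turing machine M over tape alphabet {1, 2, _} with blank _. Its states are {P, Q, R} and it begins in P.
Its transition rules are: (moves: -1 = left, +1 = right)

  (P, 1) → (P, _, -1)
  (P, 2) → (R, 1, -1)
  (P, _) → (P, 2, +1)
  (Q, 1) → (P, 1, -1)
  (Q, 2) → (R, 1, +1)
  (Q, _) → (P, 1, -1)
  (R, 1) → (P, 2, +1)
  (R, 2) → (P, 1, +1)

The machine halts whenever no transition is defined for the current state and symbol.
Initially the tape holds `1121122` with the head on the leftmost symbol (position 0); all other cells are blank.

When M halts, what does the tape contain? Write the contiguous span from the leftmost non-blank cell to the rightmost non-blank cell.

state=P head=0 tape=___[1]121122   (P,1)→(P,_,-1)
state=P head=-1 tape=__[_]_121122   (P,_)→(P,2,+1)
state=P head=0 tape=__2[_]121122   (P,_)→(P,2,+1)
state=P head=1 tape=__22[1]21122   (P,1)→(P,_,-1)
state=P head=0 tape=__2[2]_21122   (P,2)→(R,1,-1)
state=R head=-1 tape=__[2]1_21122   (R,2)→(P,1,+1)
state=P head=0 tape=__1[1]_21122   (P,1)→(P,_,-1)
state=P head=-1 tape=__[1]__21122   (P,1)→(P,_,-1)
state=P head=-2 tape=_[_]___21122   (P,_)→(P,2,+1)
state=P head=-1 tape=_2[_]__21122   (P,_)→(P,2,+1)
state=P head=0 tape=_22[_]_21122   (P,_)→(P,2,+1)
state=P head=1 tape=_222[_]21122   (P,_)→(P,2,+1)
state=P head=2 tape=_2222[2]1122   (P,2)→(R,1,-1)
state=R head=1 tape=_222[2]11122   (R,2)→(P,1,+1)
state=P head=2 tape=_2221[1]1122   (P,1)→(P,_,-1)
state=P head=1 tape=_222[1]_1122   (P,1)→(P,_,-1)
state=P head=0 tape=_22[2]__1122   (P,2)→(R,1,-1)
state=R head=-1 tape=_2[2]1__1122   (R,2)→(P,1,+1)
state=P head=0 tape=_21[1]__1122   (P,1)→(P,_,-1)
state=P head=-1 tape=_2[1]___1122   (P,1)→(P,_,-1)
state=P head=-2 tape=_[2]____1122   (P,2)→(R,1,-1)
state=R head=-3 tape=[_]1____1122
The non-blank tape span at halt is 1____1122.

1____1122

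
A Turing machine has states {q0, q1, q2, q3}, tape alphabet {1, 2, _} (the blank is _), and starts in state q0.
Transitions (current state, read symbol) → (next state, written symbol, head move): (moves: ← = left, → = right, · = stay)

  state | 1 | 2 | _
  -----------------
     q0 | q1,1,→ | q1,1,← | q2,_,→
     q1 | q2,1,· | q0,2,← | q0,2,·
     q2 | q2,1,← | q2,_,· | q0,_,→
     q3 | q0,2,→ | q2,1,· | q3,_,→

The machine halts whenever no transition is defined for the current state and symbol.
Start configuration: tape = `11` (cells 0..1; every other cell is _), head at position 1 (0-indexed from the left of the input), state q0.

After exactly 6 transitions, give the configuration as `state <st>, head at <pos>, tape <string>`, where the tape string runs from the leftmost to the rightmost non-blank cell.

state q2, head at -1, tape 111

q0 | _1[1]_   read 1 → write 1, move →, go to q1
q1 | _11[_]   read _ → write 2, move ·, go to q0
q0 | _11[2]   read 2 → write 1, move ←, go to q1
q1 | _1[1]1   read 1 → write 1, move ·, go to q2
q2 | _1[1]1   read 1 → write 1, move ←, go to q2
q2 | _[1]11   read 1 → write 1, move ←, go to q2
q2 | [_]111
After 6 steps: state q2, head at -1, tape 111.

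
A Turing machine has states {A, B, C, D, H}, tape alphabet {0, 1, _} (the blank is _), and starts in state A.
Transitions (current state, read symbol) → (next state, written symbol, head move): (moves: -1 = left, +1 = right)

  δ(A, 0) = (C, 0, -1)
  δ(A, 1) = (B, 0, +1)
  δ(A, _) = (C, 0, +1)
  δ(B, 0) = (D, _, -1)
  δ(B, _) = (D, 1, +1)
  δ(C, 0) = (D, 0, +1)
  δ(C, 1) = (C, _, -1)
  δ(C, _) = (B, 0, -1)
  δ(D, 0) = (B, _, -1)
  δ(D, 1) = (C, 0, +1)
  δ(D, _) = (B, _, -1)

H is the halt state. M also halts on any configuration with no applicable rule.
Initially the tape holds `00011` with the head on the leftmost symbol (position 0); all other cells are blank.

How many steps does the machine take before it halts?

A | __[0]0011   read 0 → write 0, move -1, go to C
C | _[_]00011   read _ → write 0, move -1, go to B
B | [_]000011   read _ → write 1, move +1, go to D
D | 1[0]00011   read 0 → write _, move -1, go to B
B | [1]_00011
M halts after 4 transitions.

4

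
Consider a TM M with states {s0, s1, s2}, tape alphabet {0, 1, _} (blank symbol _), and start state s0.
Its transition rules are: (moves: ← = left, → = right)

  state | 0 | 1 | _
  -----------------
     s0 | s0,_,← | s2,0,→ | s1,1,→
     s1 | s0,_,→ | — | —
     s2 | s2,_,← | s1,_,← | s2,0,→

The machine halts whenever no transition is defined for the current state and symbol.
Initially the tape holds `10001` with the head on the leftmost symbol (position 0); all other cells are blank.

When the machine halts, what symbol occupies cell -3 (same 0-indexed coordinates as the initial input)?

state=s0 head=0 tape=___[1]0001_   (s0,1)→(s2,0,→)
state=s2 head=1 tape=___0[0]001_   (s2,0)→(s2,_,←)
state=s2 head=0 tape=___[0]_001_   (s2,0)→(s2,_,←)
state=s2 head=-1 tape=__[_]__001_   (s2,_)→(s2,0,→)
state=s2 head=0 tape=__0[_]_001_   (s2,_)→(s2,0,→)
state=s2 head=1 tape=__00[_]001_   (s2,_)→(s2,0,→)
state=s2 head=2 tape=__000[0]01_   (s2,0)→(s2,_,←)
state=s2 head=1 tape=__00[0]_01_   (s2,0)→(s2,_,←)
state=s2 head=0 tape=__0[0]__01_   (s2,0)→(s2,_,←)
state=s2 head=-1 tape=__[0]___01_   (s2,0)→(s2,_,←)
state=s2 head=-2 tape=_[_]____01_   (s2,_)→(s2,0,→)
state=s2 head=-1 tape=_0[_]___01_   (s2,_)→(s2,0,→)
state=s2 head=0 tape=_00[_]__01_   (s2,_)→(s2,0,→)
state=s2 head=1 tape=_000[_]_01_   (s2,_)→(s2,0,→)
state=s2 head=2 tape=_0000[_]01_   (s2,_)→(s2,0,→)
state=s2 head=3 tape=_00000[0]1_   (s2,0)→(s2,_,←)
state=s2 head=2 tape=_0000[0]_1_   (s2,0)→(s2,_,←)
state=s2 head=1 tape=_000[0]__1_   (s2,0)→(s2,_,←)
state=s2 head=0 tape=_00[0]___1_   (s2,0)→(s2,_,←)
state=s2 head=-1 tape=_0[0]____1_   (s2,0)→(s2,_,←)
state=s2 head=-2 tape=_[0]_____1_   (s2,0)→(s2,_,←)
state=s2 head=-3 tape=[_]______1_   (s2,_)→(s2,0,→)
state=s2 head=-2 tape=0[_]_____1_   (s2,_)→(s2,0,→)
state=s2 head=-1 tape=00[_]____1_   (s2,_)→(s2,0,→)
state=s2 head=0 tape=000[_]___1_   (s2,_)→(s2,0,→)
state=s2 head=1 tape=0000[_]__1_   (s2,_)→(s2,0,→)
state=s2 head=2 tape=00000[_]_1_   (s2,_)→(s2,0,→)
state=s2 head=3 tape=000000[_]1_   (s2,_)→(s2,0,→)
state=s2 head=4 tape=0000000[1]_   (s2,1)→(s1,_,←)
state=s1 head=3 tape=000000[0]__   (s1,0)→(s0,_,→)
state=s0 head=4 tape=000000_[_]_   (s0,_)→(s1,1,→)
state=s1 head=5 tape=000000_1[_]
Cell -3 holds 0 when M halts.

0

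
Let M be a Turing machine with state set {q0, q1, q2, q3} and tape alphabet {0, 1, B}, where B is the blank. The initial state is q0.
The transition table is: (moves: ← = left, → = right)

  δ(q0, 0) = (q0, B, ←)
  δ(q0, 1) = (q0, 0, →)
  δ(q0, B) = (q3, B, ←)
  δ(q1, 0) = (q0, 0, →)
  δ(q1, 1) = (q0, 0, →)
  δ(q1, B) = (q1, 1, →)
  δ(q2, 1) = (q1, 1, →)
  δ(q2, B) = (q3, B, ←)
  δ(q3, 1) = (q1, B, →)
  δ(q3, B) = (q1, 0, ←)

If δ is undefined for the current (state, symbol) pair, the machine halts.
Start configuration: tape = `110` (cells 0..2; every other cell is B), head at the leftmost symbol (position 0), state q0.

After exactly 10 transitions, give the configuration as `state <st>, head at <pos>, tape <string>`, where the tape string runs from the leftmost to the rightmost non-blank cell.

state q3, head at -2, tape 10

q0 | BBB[1]10   read 1 → write 0, move →, go to q0
q0 | BBB0[1]0   read 1 → write 0, move →, go to q0
q0 | BBB00[0]   read 0 → write B, move ←, go to q0
q0 | BBB0[0]B   read 0 → write B, move ←, go to q0
q0 | BBB[0]BB   read 0 → write B, move ←, go to q0
q0 | BB[B]BBB   read B → write B, move ←, go to q3
q3 | B[B]BBBB   read B → write 0, move ←, go to q1
q1 | [B]0BBBB   read B → write 1, move →, go to q1
q1 | 1[0]BBBB   read 0 → write 0, move →, go to q0
q0 | 10[B]BBB   read B → write B, move ←, go to q3
q3 | 1[0]BBBB
After 10 steps: state q3, head at -2, tape 10.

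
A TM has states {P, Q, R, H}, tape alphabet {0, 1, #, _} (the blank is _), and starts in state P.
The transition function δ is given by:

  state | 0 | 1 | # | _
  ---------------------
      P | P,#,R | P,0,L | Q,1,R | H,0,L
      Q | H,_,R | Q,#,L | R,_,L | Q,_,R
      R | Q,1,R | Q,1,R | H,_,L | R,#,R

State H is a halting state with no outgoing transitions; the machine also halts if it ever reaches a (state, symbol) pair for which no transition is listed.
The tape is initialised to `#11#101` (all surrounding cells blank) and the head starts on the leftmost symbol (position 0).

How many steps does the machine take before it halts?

P | _[#]11#101   read # → write 1, move R, go to Q
Q | _1[1]1#101   read 1 → write #, move L, go to Q
Q | _[1]#1#101   read 1 → write #, move L, go to Q
Q | [_]##1#101   read _ → write _, move R, go to Q
Q | _[#]#1#101   read # → write _, move L, go to R
R | [_]_#1#101   read _ → write #, move R, go to R
R | #[_]#1#101   read _ → write #, move R, go to R
R | ##[#]1#101   read # → write _, move L, go to H
H | #[#]_1#101
M halts after 8 transitions.

8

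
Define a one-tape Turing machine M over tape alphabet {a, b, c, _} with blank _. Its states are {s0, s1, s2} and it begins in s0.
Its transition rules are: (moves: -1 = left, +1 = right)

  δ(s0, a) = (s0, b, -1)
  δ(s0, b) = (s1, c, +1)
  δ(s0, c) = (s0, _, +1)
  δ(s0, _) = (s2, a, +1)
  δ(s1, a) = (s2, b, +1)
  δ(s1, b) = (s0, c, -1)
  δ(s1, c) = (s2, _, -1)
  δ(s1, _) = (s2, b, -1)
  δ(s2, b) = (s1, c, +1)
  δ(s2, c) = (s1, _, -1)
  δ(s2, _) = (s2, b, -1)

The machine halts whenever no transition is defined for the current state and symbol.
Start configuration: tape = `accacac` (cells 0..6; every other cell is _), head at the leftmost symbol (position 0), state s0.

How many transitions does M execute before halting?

s0 | _[a]ccacac   read a → write b, move -1, go to s0
s0 | [_]bccacac   read _ → write a, move +1, go to s2
s2 | a[b]ccacac   read b → write c, move +1, go to s1
s1 | ac[c]cacac   read c → write _, move -1, go to s2
s2 | a[c]_cacac   read c → write _, move -1, go to s1
s1 | [a]__cacac   read a → write b, move +1, go to s2
s2 | b[_]_cacac   read _ → write b, move -1, go to s2
s2 | [b]b_cacac   read b → write c, move +1, go to s1
s1 | c[b]_cacac   read b → write c, move -1, go to s0
s0 | [c]c_cacac   read c → write _, move +1, go to s0
s0 | _[c]_cacac   read c → write _, move +1, go to s0
s0 | __[_]cacac   read _ → write a, move +1, go to s2
s2 | __a[c]acac   read c → write _, move -1, go to s1
s1 | __[a]_acac   read a → write b, move +1, go to s2
s2 | __b[_]acac   read _ → write b, move -1, go to s2
s2 | __[b]bacac   read b → write c, move +1, go to s1
s1 | __c[b]acac   read b → write c, move -1, go to s0
s0 | __[c]cacac   read c → write _, move +1, go to s0
s0 | ___[c]acac   read c → write _, move +1, go to s0
s0 | ____[a]cac   read a → write b, move -1, go to s0
s0 | ___[_]bcac   read _ → write a, move +1, go to s2
s2 | ___a[b]cac   read b → write c, move +1, go to s1
s1 | ___ac[c]ac   read c → write _, move -1, go to s2
s2 | ___a[c]_ac   read c → write _, move -1, go to s1
s1 | ___[a]__ac   read a → write b, move +1, go to s2
s2 | ___b[_]_ac   read _ → write b, move -1, go to s2
s2 | ___[b]b_ac   read b → write c, move +1, go to s1
s1 | ___c[b]_ac   read b → write c, move -1, go to s0
s0 | ___[c]c_ac   read c → write _, move +1, go to s0
s0 | ____[c]_ac   read c → write _, move +1, go to s0
s0 | _____[_]ac   read _ → write a, move +1, go to s2
s2 | _____a[a]c
M halts after 31 transitions.

31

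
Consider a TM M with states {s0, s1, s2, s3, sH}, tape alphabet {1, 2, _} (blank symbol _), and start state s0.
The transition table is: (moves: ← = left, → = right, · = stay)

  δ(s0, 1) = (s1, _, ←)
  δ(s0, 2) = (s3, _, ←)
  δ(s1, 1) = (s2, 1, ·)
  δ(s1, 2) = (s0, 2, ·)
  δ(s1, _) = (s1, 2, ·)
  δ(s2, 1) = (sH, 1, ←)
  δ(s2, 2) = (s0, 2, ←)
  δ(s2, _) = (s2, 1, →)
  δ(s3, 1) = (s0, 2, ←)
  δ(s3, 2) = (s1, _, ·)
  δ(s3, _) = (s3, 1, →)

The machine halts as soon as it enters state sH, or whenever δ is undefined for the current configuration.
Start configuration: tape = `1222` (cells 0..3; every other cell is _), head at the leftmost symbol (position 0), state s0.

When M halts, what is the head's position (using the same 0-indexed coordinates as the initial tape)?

-3

state=s0 head=0 tape=___[1]222   (s0,1)→(s1,_,←)
state=s1 head=-1 tape=__[_]_222   (s1,_)→(s1,2,·)
state=s1 head=-1 tape=__[2]_222   (s1,2)→(s0,2,·)
state=s0 head=-1 tape=__[2]_222   (s0,2)→(s3,_,←)
state=s3 head=-2 tape=_[_]__222   (s3,_)→(s3,1,→)
state=s3 head=-1 tape=_1[_]_222   (s3,_)→(s3,1,→)
state=s3 head=0 tape=_11[_]222   (s3,_)→(s3,1,→)
state=s3 head=1 tape=_111[2]22   (s3,2)→(s1,_,·)
state=s1 head=1 tape=_111[_]22   (s1,_)→(s1,2,·)
state=s1 head=1 tape=_111[2]22   (s1,2)→(s0,2,·)
state=s0 head=1 tape=_111[2]22   (s0,2)→(s3,_,←)
state=s3 head=0 tape=_11[1]_22   (s3,1)→(s0,2,←)
state=s0 head=-1 tape=_1[1]2_22   (s0,1)→(s1,_,←)
state=s1 head=-2 tape=_[1]_2_22   (s1,1)→(s2,1,·)
state=s2 head=-2 tape=_[1]_2_22   (s2,1)→(sH,1,←)
state=sH head=-3 tape=[_]1_2_22
At halt the head is at cell -3.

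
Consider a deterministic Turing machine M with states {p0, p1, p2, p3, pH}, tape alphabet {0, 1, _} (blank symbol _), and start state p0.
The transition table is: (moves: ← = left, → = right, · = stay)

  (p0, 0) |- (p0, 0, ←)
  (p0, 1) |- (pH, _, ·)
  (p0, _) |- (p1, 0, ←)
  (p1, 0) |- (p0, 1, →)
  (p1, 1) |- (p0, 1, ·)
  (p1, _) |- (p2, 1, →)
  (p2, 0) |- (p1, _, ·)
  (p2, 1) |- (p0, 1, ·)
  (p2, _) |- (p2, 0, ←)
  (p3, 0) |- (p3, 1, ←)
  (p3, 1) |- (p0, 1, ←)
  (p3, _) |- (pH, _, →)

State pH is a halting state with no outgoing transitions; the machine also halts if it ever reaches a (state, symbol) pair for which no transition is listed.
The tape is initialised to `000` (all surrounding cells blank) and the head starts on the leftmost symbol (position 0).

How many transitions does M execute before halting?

14

p0 | __[0]00_   read 0 → write 0, move ←, go to p0
p0 | _[_]000_   read _ → write 0, move ←, go to p1
p1 | [_]0000_   read _ → write 1, move →, go to p2
p2 | 1[0]000_   read 0 → write _, move ·, go to p1
p1 | 1[_]000_   read _ → write 1, move →, go to p2
p2 | 11[0]00_   read 0 → write _, move ·, go to p1
p1 | 11[_]00_   read _ → write 1, move →, go to p2
p2 | 111[0]0_   read 0 → write _, move ·, go to p1
p1 | 111[_]0_   read _ → write 1, move →, go to p2
p2 | 1111[0]_   read 0 → write _, move ·, go to p1
p1 | 1111[_]_   read _ → write 1, move →, go to p2
p2 | 11111[_]   read _ → write 0, move ←, go to p2
p2 | 1111[1]0   read 1 → write 1, move ·, go to p0
p0 | 1111[1]0   read 1 → write _, move ·, go to pH
pH | 1111[_]0
M halts after 14 transitions.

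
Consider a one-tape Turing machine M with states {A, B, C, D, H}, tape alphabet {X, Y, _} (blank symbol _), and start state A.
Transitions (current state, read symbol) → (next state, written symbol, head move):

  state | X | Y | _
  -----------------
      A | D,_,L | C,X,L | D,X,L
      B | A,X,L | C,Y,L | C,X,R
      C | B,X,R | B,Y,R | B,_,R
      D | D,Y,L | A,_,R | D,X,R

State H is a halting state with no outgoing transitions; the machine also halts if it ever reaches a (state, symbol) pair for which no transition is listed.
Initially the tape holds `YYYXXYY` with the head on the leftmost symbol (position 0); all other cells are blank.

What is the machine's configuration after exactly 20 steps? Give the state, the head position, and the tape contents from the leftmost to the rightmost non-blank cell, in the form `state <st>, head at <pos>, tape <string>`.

state D, head at -2, tape XXXYXYYXXYY

state=A head=0 tape=____[Y]YYXXYY   (A,Y)→(C,X,L)
state=C head=-1 tape=___[_]XYYXXYY   (C,_)→(B,_,R)
state=B head=0 tape=____[X]YYXXYY   (B,X)→(A,X,L)
state=A head=-1 tape=___[_]XYYXXYY   (A,_)→(D,X,L)
state=D head=-2 tape=__[_]XXYYXXYY   (D,_)→(D,X,R)
state=D head=-1 tape=__X[X]XYYXXYY   (D,X)→(D,Y,L)
state=D head=-2 tape=__[X]YXYYXXYY   (D,X)→(D,Y,L)
state=D head=-3 tape=_[_]YYXYYXXYY   (D,_)→(D,X,R)
state=D head=-2 tape=_X[Y]YXYYXXYY   (D,Y)→(A,_,R)
state=A head=-1 tape=_X_[Y]XYYXXYY   (A,Y)→(C,X,L)
state=C head=-2 tape=_X[_]XXYYXXYY   (C,_)→(B,_,R)
state=B head=-1 tape=_X_[X]XYYXXYY   (B,X)→(A,X,L)
state=A head=-2 tape=_X[_]XXYYXXYY   (A,_)→(D,X,L)
state=D head=-3 tape=_[X]XXXYYXXYY   (D,X)→(D,Y,L)
state=D head=-4 tape=[_]YXXXYYXXYY   (D,_)→(D,X,R)
state=D head=-3 tape=X[Y]XXXYYXXYY   (D,Y)→(A,_,R)
state=A head=-2 tape=X_[X]XXYYXXYY   (A,X)→(D,_,L)
state=D head=-3 tape=X[_]_XXYYXXYY   (D,_)→(D,X,R)
state=D head=-2 tape=XX[_]XXYYXXYY   (D,_)→(D,X,R)
state=D head=-1 tape=XXX[X]XYYXXYY   (D,X)→(D,Y,L)
state=D head=-2 tape=XX[X]YXYYXXYY
After 20 steps: state D, head at -2, tape XXXYXYYXXYY.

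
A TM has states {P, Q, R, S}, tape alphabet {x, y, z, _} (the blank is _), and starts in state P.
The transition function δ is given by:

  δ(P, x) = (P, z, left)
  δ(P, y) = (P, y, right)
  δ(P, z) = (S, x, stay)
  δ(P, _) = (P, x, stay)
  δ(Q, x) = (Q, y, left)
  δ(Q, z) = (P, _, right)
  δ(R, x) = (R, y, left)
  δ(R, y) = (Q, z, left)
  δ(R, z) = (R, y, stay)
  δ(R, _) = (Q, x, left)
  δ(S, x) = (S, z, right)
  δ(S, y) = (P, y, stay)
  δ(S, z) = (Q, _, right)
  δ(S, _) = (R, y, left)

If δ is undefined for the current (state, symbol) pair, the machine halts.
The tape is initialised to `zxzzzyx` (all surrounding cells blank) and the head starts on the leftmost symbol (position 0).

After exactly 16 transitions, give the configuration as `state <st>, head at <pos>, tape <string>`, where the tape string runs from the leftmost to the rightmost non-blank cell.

state Q, head at 5, tape zz__zyzy

P | [z]xzzzyx_   read z → write x, move stay, go to S
S | [x]xzzzyx_   read x → write z, move right, go to S
S | z[x]zzzyx_   read x → write z, move right, go to S
S | zz[z]zzyx_   read z → write _, move right, go to Q
Q | zz_[z]zyx_   read z → write _, move right, go to P
P | zz__[z]yx_   read z → write x, move stay, go to S
S | zz__[x]yx_   read x → write z, move right, go to S
S | zz__z[y]x_   read y → write y, move stay, go to P
P | zz__z[y]x_   read y → write y, move right, go to P
P | zz__zy[x]_   read x → write z, move left, go to P
P | zz__z[y]z_   read y → write y, move right, go to P
P | zz__zy[z]_   read z → write x, move stay, go to S
S | zz__zy[x]_   read x → write z, move right, go to S
S | zz__zyz[_]   read _ → write y, move left, go to R
R | zz__zy[z]y   read z → write y, move stay, go to R
R | zz__zy[y]y   read y → write z, move left, go to Q
Q | zz__z[y]zy
After 16 steps: state Q, head at 5, tape zz__zyzy.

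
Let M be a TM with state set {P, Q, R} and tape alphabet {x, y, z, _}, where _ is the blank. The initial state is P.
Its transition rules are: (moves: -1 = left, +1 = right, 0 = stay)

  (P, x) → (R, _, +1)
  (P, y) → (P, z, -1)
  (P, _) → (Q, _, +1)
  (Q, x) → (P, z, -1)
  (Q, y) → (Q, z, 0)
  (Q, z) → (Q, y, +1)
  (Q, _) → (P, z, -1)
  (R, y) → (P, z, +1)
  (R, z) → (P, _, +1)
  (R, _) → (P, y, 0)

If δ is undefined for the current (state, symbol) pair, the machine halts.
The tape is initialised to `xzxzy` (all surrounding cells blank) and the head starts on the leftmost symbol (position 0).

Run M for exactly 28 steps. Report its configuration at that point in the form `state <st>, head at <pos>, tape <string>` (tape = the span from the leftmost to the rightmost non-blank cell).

state Q, head at 8, tape yyyy

P | [x]zxzy____   read x → write _, move +1, go to R
R | _[z]xzy____   read z → write _, move +1, go to P
P | __[x]zy____   read x → write _, move +1, go to R
R | ___[z]y____   read z → write _, move +1, go to P
P | ____[y]____   read y → write z, move -1, go to P
P | ___[_]z____   read _ → write _, move +1, go to Q
Q | ____[z]____   read z → write y, move +1, go to Q
Q | ____y[_]___   read _ → write z, move -1, go to P
P | ____[y]z___   read y → write z, move -1, go to P
P | ___[_]zz___   read _ → write _, move +1, go to Q
Q | ____[z]z___   read z → write y, move +1, go to Q
Q | ____y[z]___   read z → write y, move +1, go to Q
Q | ____yy[_]__   read _ → write z, move -1, go to P
P | ____y[y]z__   read y → write z, move -1, go to P
P | ____[y]zz__   read y → write z, move -1, go to P
P | ___[_]zzz__   read _ → write _, move +1, go to Q
Q | ____[z]zz__   read z → write y, move +1, go to Q
Q | ____y[z]z__   read z → write y, move +1, go to Q
Q | ____yy[z]__   read z → write y, move +1, go to Q
Q | ____yyy[_]_   read _ → write z, move -1, go to P
P | ____yy[y]z_   read y → write z, move -1, go to P
P | ____y[y]zz_   read y → write z, move -1, go to P
P | ____[y]zzz_   read y → write z, move -1, go to P
P | ___[_]zzzz_   read _ → write _, move +1, go to Q
Q | ____[z]zzz_   read z → write y, move +1, go to Q
Q | ____y[z]zz_   read z → write y, move +1, go to Q
Q | ____yy[z]z_   read z → write y, move +1, go to Q
Q | ____yyy[z]_   read z → write y, move +1, go to Q
Q | ____yyyy[_]
After 28 steps: state Q, head at 8, tape yyyy.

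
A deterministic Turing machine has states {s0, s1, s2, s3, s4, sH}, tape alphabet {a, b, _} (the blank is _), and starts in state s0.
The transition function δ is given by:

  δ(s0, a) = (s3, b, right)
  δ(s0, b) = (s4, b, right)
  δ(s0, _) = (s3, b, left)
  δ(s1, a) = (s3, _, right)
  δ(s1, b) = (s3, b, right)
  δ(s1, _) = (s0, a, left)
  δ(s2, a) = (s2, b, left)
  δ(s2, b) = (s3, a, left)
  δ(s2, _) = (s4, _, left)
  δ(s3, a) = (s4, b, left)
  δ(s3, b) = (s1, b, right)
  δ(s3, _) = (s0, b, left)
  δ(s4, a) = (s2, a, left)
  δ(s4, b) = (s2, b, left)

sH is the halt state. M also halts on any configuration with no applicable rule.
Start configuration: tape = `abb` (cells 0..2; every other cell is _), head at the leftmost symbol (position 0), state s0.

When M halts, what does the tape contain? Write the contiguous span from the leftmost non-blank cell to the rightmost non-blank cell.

s0 | [a]bb__   read a → write b, move right, go to s3
s3 | b[b]b__   read b → write b, move right, go to s1
s1 | bb[b]__   read b → write b, move right, go to s3
s3 | bbb[_]_   read _ → write b, move left, go to s0
s0 | bb[b]b_   read b → write b, move right, go to s4
s4 | bbb[b]_   read b → write b, move left, go to s2
s2 | bb[b]b_   read b → write a, move left, go to s3
s3 | b[b]ab_   read b → write b, move right, go to s1
s1 | bb[a]b_   read a → write _, move right, go to s3
s3 | bb_[b]_   read b → write b, move right, go to s1
s1 | bb_b[_]   read _ → write a, move left, go to s0
s0 | bb_[b]a   read b → write b, move right, go to s4
s4 | bb_b[a]   read a → write a, move left, go to s2
s2 | bb_[b]a   read b → write a, move left, go to s3
s3 | bb[_]aa   read _ → write b, move left, go to s0
s0 | b[b]baa   read b → write b, move right, go to s4
s4 | bb[b]aa   read b → write b, move left, go to s2
s2 | b[b]baa   read b → write a, move left, go to s3
s3 | [b]abaa   read b → write b, move right, go to s1
s1 | b[a]baa   read a → write _, move right, go to s3
s3 | b_[b]aa   read b → write b, move right, go to s1
s1 | b_b[a]a   read a → write _, move right, go to s3
s3 | b_b_[a]   read a → write b, move left, go to s4
s4 | b_b[_]b
The non-blank tape span at halt is b_b_b.

b_b_b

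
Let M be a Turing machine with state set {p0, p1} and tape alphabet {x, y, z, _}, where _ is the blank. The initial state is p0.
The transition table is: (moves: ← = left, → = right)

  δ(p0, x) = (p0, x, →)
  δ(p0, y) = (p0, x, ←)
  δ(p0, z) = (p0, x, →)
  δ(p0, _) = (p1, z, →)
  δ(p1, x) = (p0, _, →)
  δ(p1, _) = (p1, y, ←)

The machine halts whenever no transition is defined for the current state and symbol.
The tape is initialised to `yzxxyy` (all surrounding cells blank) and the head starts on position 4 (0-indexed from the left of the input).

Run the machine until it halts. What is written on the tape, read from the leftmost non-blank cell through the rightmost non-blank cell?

yzxxxxzy

state=p0 head=4 tape=yzxx[y]y__   (p0,y)→(p0,x,←)
state=p0 head=3 tape=yzx[x]xy__   (p0,x)→(p0,x,→)
state=p0 head=4 tape=yzxx[x]y__   (p0,x)→(p0,x,→)
state=p0 head=5 tape=yzxxx[y]__   (p0,y)→(p0,x,←)
state=p0 head=4 tape=yzxx[x]x__   (p0,x)→(p0,x,→)
state=p0 head=5 tape=yzxxx[x]__   (p0,x)→(p0,x,→)
state=p0 head=6 tape=yzxxxx[_]_   (p0,_)→(p1,z,→)
state=p1 head=7 tape=yzxxxxz[_]   (p1,_)→(p1,y,←)
state=p1 head=6 tape=yzxxxx[z]y
The non-blank tape span at halt is yzxxxxzy.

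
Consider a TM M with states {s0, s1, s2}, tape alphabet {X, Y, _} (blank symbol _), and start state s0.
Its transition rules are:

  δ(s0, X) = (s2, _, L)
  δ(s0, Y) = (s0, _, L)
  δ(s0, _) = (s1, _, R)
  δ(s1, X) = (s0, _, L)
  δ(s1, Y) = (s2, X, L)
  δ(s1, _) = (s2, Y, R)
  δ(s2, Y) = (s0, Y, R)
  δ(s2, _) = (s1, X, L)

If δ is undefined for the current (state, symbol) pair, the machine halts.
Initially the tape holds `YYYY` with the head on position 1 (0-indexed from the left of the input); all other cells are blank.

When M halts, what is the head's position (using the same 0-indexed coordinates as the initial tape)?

-1

s0 | __Y[Y]YY   read Y → write _, move L, go to s0
s0 | __[Y]_YY   read Y → write _, move L, go to s0
s0 | _[_]__YY   read _ → write _, move R, go to s1
s1 | __[_]_YY   read _ → write Y, move R, go to s2
s2 | __Y[_]YY   read _ → write X, move L, go to s1
s1 | __[Y]XYY   read Y → write X, move L, go to s2
s2 | _[_]XXYY   read _ → write X, move L, go to s1
s1 | [_]XXXYY   read _ → write Y, move R, go to s2
s2 | Y[X]XXYY
At halt the head is at cell -1.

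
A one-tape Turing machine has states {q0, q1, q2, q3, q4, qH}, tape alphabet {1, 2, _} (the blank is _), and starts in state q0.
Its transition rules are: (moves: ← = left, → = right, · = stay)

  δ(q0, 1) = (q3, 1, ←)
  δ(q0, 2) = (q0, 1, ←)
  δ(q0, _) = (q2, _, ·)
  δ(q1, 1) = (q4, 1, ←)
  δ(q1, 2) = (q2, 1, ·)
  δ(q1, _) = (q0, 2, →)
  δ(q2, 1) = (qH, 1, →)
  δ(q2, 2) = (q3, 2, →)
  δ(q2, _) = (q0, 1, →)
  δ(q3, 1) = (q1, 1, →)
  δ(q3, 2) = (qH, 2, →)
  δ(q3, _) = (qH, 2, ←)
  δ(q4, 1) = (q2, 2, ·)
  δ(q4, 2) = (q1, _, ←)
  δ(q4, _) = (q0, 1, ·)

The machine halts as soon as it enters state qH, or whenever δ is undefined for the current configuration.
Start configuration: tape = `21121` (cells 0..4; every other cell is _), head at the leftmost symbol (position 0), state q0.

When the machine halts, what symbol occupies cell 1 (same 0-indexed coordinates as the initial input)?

2

q0 | _[2]1121   read 2 → write 1, move ←, go to q0
q0 | [_]11121   read _ → write _, move ·, go to q2
q2 | [_]11121   read _ → write 1, move →, go to q0
q0 | 1[1]1121   read 1 → write 1, move ←, go to q3
q3 | [1]11121   read 1 → write 1, move →, go to q1
q1 | 1[1]1121   read 1 → write 1, move ←, go to q4
q4 | [1]11121   read 1 → write 2, move ·, go to q2
q2 | [2]11121   read 2 → write 2, move →, go to q3
q3 | 2[1]1121   read 1 → write 1, move →, go to q1
q1 | 21[1]121   read 1 → write 1, move ←, go to q4
q4 | 2[1]1121   read 1 → write 2, move ·, go to q2
q2 | 2[2]1121   read 2 → write 2, move →, go to q3
q3 | 22[1]121   read 1 → write 1, move →, go to q1
q1 | 221[1]21   read 1 → write 1, move ←, go to q4
q4 | 22[1]121   read 1 → write 2, move ·, go to q2
q2 | 22[2]121   read 2 → write 2, move →, go to q3
q3 | 222[1]21   read 1 → write 1, move →, go to q1
q1 | 2221[2]1   read 2 → write 1, move ·, go to q2
q2 | 2221[1]1   read 1 → write 1, move →, go to qH
qH | 22211[1]
Cell 1 holds 2 when M halts.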